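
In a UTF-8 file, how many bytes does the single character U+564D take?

3

U+564D = 0x564D. UTF-8 uses 1 byte below 0x80, 2 below 0x800, 3 below 0x10000, 4 up to 0x10FFFF. 0x564D is in U+0800–U+FFFF → 3 bytes.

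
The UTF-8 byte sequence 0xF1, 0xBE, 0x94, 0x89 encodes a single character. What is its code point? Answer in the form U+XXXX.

U+7E509

Leading byte 0xF1 = 11110001 matches 11110xxx → 4-byte sequence.
Byte 1: 0xF1 = 11110001, payload 001 (3 bits).
Byte 2: 0xBE = 10111110 (10xxxxxx ✓), payload 111110.
Byte 3: 0x94 = 10010100 (10xxxxxx ✓), payload 010100.
Byte 4: 0x89 = 10001001 (10xxxxxx ✓), payload 001001.
Concatenate: 001111110010100001001 = 0x7E509 (21 bits → U+7E509).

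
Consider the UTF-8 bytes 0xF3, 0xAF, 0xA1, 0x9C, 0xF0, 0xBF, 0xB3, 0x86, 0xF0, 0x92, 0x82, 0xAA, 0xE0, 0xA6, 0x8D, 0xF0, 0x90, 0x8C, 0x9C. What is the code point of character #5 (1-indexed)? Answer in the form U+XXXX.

Offset 0: leading byte 0xF3 = 11110011 → 4-byte char #1 = F3 AF A1 9C.
Offset 4: leading byte 0xF0 = 11110000 → 4-byte char #2 = F0 BF B3 86.
Offset 8: leading byte 0xF0 = 11110000 → 4-byte char #3 = F0 92 82 AA.
Offset 12: leading byte 0xE0 = 11100000 → 3-byte char #4 = E0 A6 8D.
Offset 15: leading byte 0xF0 = 11110000 → 4-byte char #5 = F0 90 8C 9C.
Leading byte 0xF0 = 11110000 matches 11110xxx → 4-byte sequence.
Byte 1: 0xF0 = 11110000, payload 000 (3 bits).
Byte 2: 0x90 = 10010000 (10xxxxxx ✓), payload 010000.
Byte 3: 0x8C = 10001100 (10xxxxxx ✓), payload 001100.
Byte 4: 0x9C = 10011100 (10xxxxxx ✓), payload 011100.
Concatenate: 000010000001100011100 = 0x1031C (21 bits → U+1031C).

U+1031C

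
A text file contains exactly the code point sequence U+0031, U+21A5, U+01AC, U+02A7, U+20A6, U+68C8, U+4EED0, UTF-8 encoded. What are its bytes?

31 E2 86 A5 C6 AC CA A7 E2 82 A6 E6 A3 88 F1 8E BB 90

U+0031: 1-byte form → 31.
U+21A5: 3-byte form → E2 86 A5.
U+01AC: 2-byte form → C6 AC.
U+02A7: 2-byte form → CA A7.
U+20A6: 3-byte form → E2 82 A6.
U+68C8: 3-byte form → E6 A3 88.
U+4EED0: 4-byte form → F1 8E BB 90.
Concatenated (18 bytes): 31 E2 86 A5 C6 AC CA A7 E2 82 A6 E6 A3 88 F1 8E BB 90.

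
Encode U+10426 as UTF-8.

F0 90 90 A6

U+10426 = 0x10426 = 66598 decimal. In range U+10000–U+10FFFF → 4-byte form: 11110xxx 10xxxxxx 10xxxxxx 10xxxxxx.
Binary (21 bits): 000010000010000100110.
Split 3+6+6+6: 000 | 010000 | 010000 | 100110.
Byte 1: 11110000 = 0xF0.
Byte 2: 10010000 = 0x90.
Byte 3: 10010000 = 0x90.
Byte 4: 10100110 = 0xA6.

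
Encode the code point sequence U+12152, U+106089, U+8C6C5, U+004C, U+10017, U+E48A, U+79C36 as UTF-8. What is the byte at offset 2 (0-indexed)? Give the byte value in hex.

U+12152 → 4-byte form F0 92 85 92 at offsets 0–3.
Offset 2 falls in char 1's range; it's byte 3 of F0 92 85 92 = 0x85.

0x85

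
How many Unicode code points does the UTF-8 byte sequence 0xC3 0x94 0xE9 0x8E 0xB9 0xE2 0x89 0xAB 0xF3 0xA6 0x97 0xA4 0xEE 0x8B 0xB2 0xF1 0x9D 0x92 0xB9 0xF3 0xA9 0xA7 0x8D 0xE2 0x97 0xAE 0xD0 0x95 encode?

Byte at offset 0: 0xC3 = 11000011 → 2-byte char (#1). Advance 2.
Byte at offset 2: 0xE9 = 11101001 → 3-byte char (#2). Advance 3.
Byte at offset 5: 0xE2 = 11100010 → 3-byte char (#3). Advance 3.
Byte at offset 8: 0xF3 = 11110011 → 4-byte char (#4). Advance 4.
Byte at offset 12: 0xEE = 11101110 → 3-byte char (#5). Advance 3.
Byte at offset 15: 0xF1 = 11110001 → 4-byte char (#6). Advance 4.
Byte at offset 19: 0xF3 = 11110011 → 4-byte char (#7). Advance 4.
Byte at offset 23: 0xE2 = 11100010 → 3-byte char (#8). Advance 3.
Byte at offset 26: 0xD0 = 11010000 → 2-byte char (#9). Advance 2.
Reached end at offset 28 after 9 code points.

9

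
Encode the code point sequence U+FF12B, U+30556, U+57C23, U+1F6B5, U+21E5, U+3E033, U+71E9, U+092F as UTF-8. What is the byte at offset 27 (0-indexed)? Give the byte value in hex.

0xA4

U+FF12B → 4-byte form F3 BF 84 AB at offsets 0–3.
U+30556 → 4-byte form F0 B0 95 96 at offsets 4–7.
U+57C23 → 4-byte form F1 97 B0 A3 at offsets 8–11.
U+1F6B5 → 4-byte form F0 9F 9A B5 at offsets 12–15.
U+21E5 → 3-byte form E2 87 A5 at offsets 16–18.
U+3E033 → 4-byte form F0 BE 80 B3 at offsets 19–22.
U+71E9 → 3-byte form E7 87 A9 at offsets 23–25.
U+092F → 3-byte form E0 A4 AF at offsets 26–28.
Offset 27 falls in char 8's range; it's byte 2 of E0 A4 AF = 0xA4.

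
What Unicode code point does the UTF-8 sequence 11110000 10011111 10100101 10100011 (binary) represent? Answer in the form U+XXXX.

Leading byte 0xF0 = 11110000 matches 11110xxx → 4-byte sequence.
Byte 1: 0xF0 = 11110000, payload 000 (3 bits).
Byte 2: 0x9F = 10011111 (10xxxxxx ✓), payload 011111.
Byte 3: 0xA5 = 10100101 (10xxxxxx ✓), payload 100101.
Byte 4: 0xA3 = 10100011 (10xxxxxx ✓), payload 100011.
Concatenate: 000011111100101100011 = 0x1F963 (21 bits → U+1F963).

U+1F963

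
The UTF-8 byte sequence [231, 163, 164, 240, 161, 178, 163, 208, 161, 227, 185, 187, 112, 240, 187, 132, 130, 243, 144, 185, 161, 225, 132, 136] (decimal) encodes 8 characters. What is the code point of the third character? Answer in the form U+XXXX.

U+0421

Offset 0: leading byte 0xE7 = 11100111 → 3-byte char #1 = E7 A3 A4.
Offset 3: leading byte 0xF0 = 11110000 → 4-byte char #2 = F0 A1 B2 A3.
Offset 7: leading byte 0xD0 = 11010000 → 2-byte char #3 = D0 A1.
Leading byte 0xD0 = 11010000 matches 110xxxxx → 2-byte sequence.
Byte 1: 0xD0 = 11010000, payload 10000 (5 bits).
Byte 2: 0xA1 = 10100001 (10xxxxxx ✓), payload 100001.
Concatenate: 10000100001 = 0x421 (11 bits → U+0421).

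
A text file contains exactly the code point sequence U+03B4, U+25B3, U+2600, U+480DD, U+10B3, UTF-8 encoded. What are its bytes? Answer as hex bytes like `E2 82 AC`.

U+03B4: 2-byte form → CE B4.
U+25B3: 3-byte form → E2 96 B3.
U+2600: 3-byte form → E2 98 80.
U+480DD: 4-byte form → F1 88 83 9D.
U+10B3: 3-byte form → E1 82 B3.
Concatenated (15 bytes): CE B4 E2 96 B3 E2 98 80 F1 88 83 9D E1 82 B3.

CE B4 E2 96 B3 E2 98 80 F1 88 83 9D E1 82 B3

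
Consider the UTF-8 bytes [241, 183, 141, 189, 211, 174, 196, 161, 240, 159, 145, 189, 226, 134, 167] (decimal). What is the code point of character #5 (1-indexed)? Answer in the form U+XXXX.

U+21A7

Offset 0: leading byte 0xF1 = 11110001 → 4-byte char #1 = F1 B7 8D BD.
Offset 4: leading byte 0xD3 = 11010011 → 2-byte char #2 = D3 AE.
Offset 6: leading byte 0xC4 = 11000100 → 2-byte char #3 = C4 A1.
Offset 8: leading byte 0xF0 = 11110000 → 4-byte char #4 = F0 9F 91 BD.
Offset 12: leading byte 0xE2 = 11100010 → 3-byte char #5 = E2 86 A7.
Leading byte 0xE2 = 11100010 matches 1110xxxx → 3-byte sequence.
Byte 1: 0xE2 = 11100010, payload 0010 (4 bits).
Byte 2: 0x86 = 10000110 (10xxxxxx ✓), payload 000110.
Byte 3: 0xA7 = 10100111 (10xxxxxx ✓), payload 100111.
Concatenate: 0010000110100111 = 0x21A7 (16 bits → U+21A7).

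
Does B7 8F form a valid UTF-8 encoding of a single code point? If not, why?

invalid (continuation byte with no leading byte)

Byte 0xB7 = 10110111 has the form 10xxxxxx — a continuation byte — but there is no preceding leading byte.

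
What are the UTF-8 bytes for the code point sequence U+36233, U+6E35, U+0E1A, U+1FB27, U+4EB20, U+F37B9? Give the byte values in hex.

U+36233: 4-byte form → F0 B6 88 B3.
U+6E35: 3-byte form → E6 B8 B5.
U+0E1A: 3-byte form → E0 B8 9A.
U+1FB27: 4-byte form → F0 9F AC A7.
U+4EB20: 4-byte form → F1 8E AC A0.
U+F37B9: 4-byte form → F3 B3 9E B9.
Concatenated (22 bytes): F0 B6 88 B3 E6 B8 B5 E0 B8 9A F0 9F AC A7 F1 8E AC A0 F3 B3 9E B9.

F0 B6 88 B3 E6 B8 B5 E0 B8 9A F0 9F AC A7 F1 8E AC A0 F3 B3 9E B9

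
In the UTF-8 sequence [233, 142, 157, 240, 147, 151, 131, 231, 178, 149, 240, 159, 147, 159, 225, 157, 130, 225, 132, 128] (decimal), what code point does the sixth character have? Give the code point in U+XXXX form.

Offset 0: leading byte 0xE9 = 11101001 → 3-byte char #1 = E9 8E 9D.
Offset 3: leading byte 0xF0 = 11110000 → 4-byte char #2 = F0 93 97 83.
Offset 7: leading byte 0xE7 = 11100111 → 3-byte char #3 = E7 B2 95.
Offset 10: leading byte 0xF0 = 11110000 → 4-byte char #4 = F0 9F 93 9F.
Offset 14: leading byte 0xE1 = 11100001 → 3-byte char #5 = E1 9D 82.
Offset 17: leading byte 0xE1 = 11100001 → 3-byte char #6 = E1 84 80.
Leading byte 0xE1 = 11100001 matches 1110xxxx → 3-byte sequence.
Byte 1: 0xE1 = 11100001, payload 0001 (4 bits).
Byte 2: 0x84 = 10000100 (10xxxxxx ✓), payload 000100.
Byte 3: 0x80 = 10000000 (10xxxxxx ✓), payload 000000.
Concatenate: 0001000100000000 = 0x1100 (16 bits → U+1100).

U+1100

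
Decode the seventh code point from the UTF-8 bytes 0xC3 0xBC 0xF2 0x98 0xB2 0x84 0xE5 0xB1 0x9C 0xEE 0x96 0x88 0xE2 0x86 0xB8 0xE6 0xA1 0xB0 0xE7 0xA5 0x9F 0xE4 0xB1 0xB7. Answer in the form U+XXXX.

U+795F

Offset 0: leading byte 0xC3 = 11000011 → 2-byte char #1 = C3 BC.
Offset 2: leading byte 0xF2 = 11110010 → 4-byte char #2 = F2 98 B2 84.
Offset 6: leading byte 0xE5 = 11100101 → 3-byte char #3 = E5 B1 9C.
Offset 9: leading byte 0xEE = 11101110 → 3-byte char #4 = EE 96 88.
Offset 12: leading byte 0xE2 = 11100010 → 3-byte char #5 = E2 86 B8.
Offset 15: leading byte 0xE6 = 11100110 → 3-byte char #6 = E6 A1 B0.
Offset 18: leading byte 0xE7 = 11100111 → 3-byte char #7 = E7 A5 9F.
Leading byte 0xE7 = 11100111 matches 1110xxxx → 3-byte sequence.
Byte 1: 0xE7 = 11100111, payload 0111 (4 bits).
Byte 2: 0xA5 = 10100101 (10xxxxxx ✓), payload 100101.
Byte 3: 0x9F = 10011111 (10xxxxxx ✓), payload 011111.
Concatenate: 0111100101011111 = 0x795F (16 bits → U+795F).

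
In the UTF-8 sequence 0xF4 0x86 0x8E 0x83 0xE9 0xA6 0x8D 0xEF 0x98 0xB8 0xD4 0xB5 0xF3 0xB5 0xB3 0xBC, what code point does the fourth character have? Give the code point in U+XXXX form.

U+0535

Offset 0: leading byte 0xF4 = 11110100 → 4-byte char #1 = F4 86 8E 83.
Offset 4: leading byte 0xE9 = 11101001 → 3-byte char #2 = E9 A6 8D.
Offset 7: leading byte 0xEF = 11101111 → 3-byte char #3 = EF 98 B8.
Offset 10: leading byte 0xD4 = 11010100 → 2-byte char #4 = D4 B5.
Leading byte 0xD4 = 11010100 matches 110xxxxx → 2-byte sequence.
Byte 1: 0xD4 = 11010100, payload 10100 (5 bits).
Byte 2: 0xB5 = 10110101 (10xxxxxx ✓), payload 110101.
Concatenate: 10100110101 = 0x535 (11 bits → U+0535).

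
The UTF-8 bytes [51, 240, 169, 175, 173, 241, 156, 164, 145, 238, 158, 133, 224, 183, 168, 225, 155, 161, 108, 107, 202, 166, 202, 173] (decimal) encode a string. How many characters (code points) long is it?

10

Byte at offset 0: 0x33 = 00110011 → 1-byte char (#1). Advance 1.
Byte at offset 1: 0xF0 = 11110000 → 4-byte char (#2). Advance 4.
Byte at offset 5: 0xF1 = 11110001 → 4-byte char (#3). Advance 4.
Byte at offset 9: 0xEE = 11101110 → 3-byte char (#4). Advance 3.
Byte at offset 12: 0xE0 = 11100000 → 3-byte char (#5). Advance 3.
Byte at offset 15: 0xE1 = 11100001 → 3-byte char (#6). Advance 3.
Byte at offset 18: 0x6C = 01101100 → 1-byte char (#7). Advance 1.
Byte at offset 19: 0x6B = 01101011 → 1-byte char (#8). Advance 1.
Byte at offset 20: 0xCA = 11001010 → 2-byte char (#9). Advance 2.
Byte at offset 22: 0xCA = 11001010 → 2-byte char (#10). Advance 2.
Reached end at offset 24 after 10 code points.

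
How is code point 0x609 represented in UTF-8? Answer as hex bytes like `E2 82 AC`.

U+0609 = 0x609 = 1545 decimal. In range U+0080–U+07FF → 2-byte form: 110xxxxx 10xxxxxx.
Binary (11 bits): 11000001001.
Split 5+6: 11000 | 001001.
Byte 1: 11011000 = 0xD8.
Byte 2: 10001001 = 0x89.

D8 89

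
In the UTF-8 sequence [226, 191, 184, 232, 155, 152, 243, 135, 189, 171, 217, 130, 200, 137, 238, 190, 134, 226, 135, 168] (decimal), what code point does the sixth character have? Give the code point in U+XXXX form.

Offset 0: leading byte 0xE2 = 11100010 → 3-byte char #1 = E2 BF B8.
Offset 3: leading byte 0xE8 = 11101000 → 3-byte char #2 = E8 9B 98.
Offset 6: leading byte 0xF3 = 11110011 → 4-byte char #3 = F3 87 BD AB.
Offset 10: leading byte 0xD9 = 11011001 → 2-byte char #4 = D9 82.
Offset 12: leading byte 0xC8 = 11001000 → 2-byte char #5 = C8 89.
Offset 14: leading byte 0xEE = 11101110 → 3-byte char #6 = EE BE 86.
Leading byte 0xEE = 11101110 matches 1110xxxx → 3-byte sequence.
Byte 1: 0xEE = 11101110, payload 1110 (4 bits).
Byte 2: 0xBE = 10111110 (10xxxxxx ✓), payload 111110.
Byte 3: 0x86 = 10000110 (10xxxxxx ✓), payload 000110.
Concatenate: 1110111110000110 = 0xEF86 (16 bits → U+EF86).

U+EF86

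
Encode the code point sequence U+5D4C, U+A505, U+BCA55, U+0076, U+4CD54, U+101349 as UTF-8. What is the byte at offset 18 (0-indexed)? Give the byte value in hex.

U+5D4C → 3-byte form E5 B5 8C at offsets 0–2.
U+A505 → 3-byte form EA 94 85 at offsets 3–5.
U+BCA55 → 4-byte form F2 BC A9 95 at offsets 6–9.
U+0076 → 1-byte form 76 at offsets 10–10.
U+4CD54 → 4-byte form F1 8C B5 94 at offsets 11–14.
U+101349 → 4-byte form F4 81 8D 89 at offsets 15–18.
Offset 18 falls in char 6's range; it's byte 4 of F4 81 8D 89 = 0x89.

0x89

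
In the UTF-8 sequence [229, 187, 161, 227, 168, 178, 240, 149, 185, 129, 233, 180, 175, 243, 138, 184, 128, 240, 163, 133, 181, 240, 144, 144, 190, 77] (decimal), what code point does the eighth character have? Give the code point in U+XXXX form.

U+004D

Offset 0: leading byte 0xE5 = 11100101 → 3-byte char #1 = E5 BB A1.
Offset 3: leading byte 0xE3 = 11100011 → 3-byte char #2 = E3 A8 B2.
Offset 6: leading byte 0xF0 = 11110000 → 4-byte char #3 = F0 95 B9 81.
Offset 10: leading byte 0xE9 = 11101001 → 3-byte char #4 = E9 B4 AF.
Offset 13: leading byte 0xF3 = 11110011 → 4-byte char #5 = F3 8A B8 80.
Offset 17: leading byte 0xF0 = 11110000 → 4-byte char #6 = F0 A3 85 B5.
Offset 21: leading byte 0xF0 = 11110000 → 4-byte char #7 = F0 90 90 BE.
Offset 25: leading byte 0x4D = 01001101 → 1-byte char #8 = 4D.
Leading byte 0x4D = 01001101 matches 0xxxxxxx → 1-byte sequence.
Byte 1: 0x4D = 01001101, payload 1001101 (7 bits).
Concatenate: 1001101 = 0x4D (7 bits → U+004D).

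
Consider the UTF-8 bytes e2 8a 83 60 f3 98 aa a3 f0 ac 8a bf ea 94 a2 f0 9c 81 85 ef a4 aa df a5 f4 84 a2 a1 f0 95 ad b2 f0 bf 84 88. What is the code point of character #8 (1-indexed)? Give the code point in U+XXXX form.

Offset 0: leading byte 0xE2 = 11100010 → 3-byte char #1 = E2 8A 83.
Offset 3: leading byte 0x60 = 01100000 → 1-byte char #2 = 60.
Offset 4: leading byte 0xF3 = 11110011 → 4-byte char #3 = F3 98 AA A3.
Offset 8: leading byte 0xF0 = 11110000 → 4-byte char #4 = F0 AC 8A BF.
Offset 12: leading byte 0xEA = 11101010 → 3-byte char #5 = EA 94 A2.
Offset 15: leading byte 0xF0 = 11110000 → 4-byte char #6 = F0 9C 81 85.
Offset 19: leading byte 0xEF = 11101111 → 3-byte char #7 = EF A4 AA.
Offset 22: leading byte 0xDF = 11011111 → 2-byte char #8 = DF A5.
Leading byte 0xDF = 11011111 matches 110xxxxx → 2-byte sequence.
Byte 1: 0xDF = 11011111, payload 11111 (5 bits).
Byte 2: 0xA5 = 10100101 (10xxxxxx ✓), payload 100101.
Concatenate: 11111100101 = 0x7E5 (11 bits → U+07E5).

U+07E5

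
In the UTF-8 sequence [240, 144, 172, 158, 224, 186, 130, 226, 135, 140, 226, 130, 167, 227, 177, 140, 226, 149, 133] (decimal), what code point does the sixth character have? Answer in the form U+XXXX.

Offset 0: leading byte 0xF0 = 11110000 → 4-byte char #1 = F0 90 AC 9E.
Offset 4: leading byte 0xE0 = 11100000 → 3-byte char #2 = E0 BA 82.
Offset 7: leading byte 0xE2 = 11100010 → 3-byte char #3 = E2 87 8C.
Offset 10: leading byte 0xE2 = 11100010 → 3-byte char #4 = E2 82 A7.
Offset 13: leading byte 0xE3 = 11100011 → 3-byte char #5 = E3 B1 8C.
Offset 16: leading byte 0xE2 = 11100010 → 3-byte char #6 = E2 95 85.
Leading byte 0xE2 = 11100010 matches 1110xxxx → 3-byte sequence.
Byte 1: 0xE2 = 11100010, payload 0010 (4 bits).
Byte 2: 0x95 = 10010101 (10xxxxxx ✓), payload 010101.
Byte 3: 0x85 = 10000101 (10xxxxxx ✓), payload 000101.
Concatenate: 0010010101000101 = 0x2545 (16 bits → U+2545).

U+2545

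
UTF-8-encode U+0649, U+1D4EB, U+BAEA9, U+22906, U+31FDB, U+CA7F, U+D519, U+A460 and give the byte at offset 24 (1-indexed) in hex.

0x99

1-indexed offset 24 is 0-indexed offset 23.
U+0649 → 2-byte form D9 89 at offsets 0–1.
U+1D4EB → 4-byte form F0 9D 93 AB at offsets 2–5.
U+BAEA9 → 4-byte form F2 BA BA A9 at offsets 6–9.
U+22906 → 4-byte form F0 A2 A4 86 at offsets 10–13.
U+31FDB → 4-byte form F0 B1 BF 9B at offsets 14–17.
U+CA7F → 3-byte form EC A9 BF at offsets 18–20.
U+D519 → 3-byte form ED 94 99 at offsets 21–23.
Offset 23 falls in char 7's range; it's byte 3 of ED 94 99 = 0x99.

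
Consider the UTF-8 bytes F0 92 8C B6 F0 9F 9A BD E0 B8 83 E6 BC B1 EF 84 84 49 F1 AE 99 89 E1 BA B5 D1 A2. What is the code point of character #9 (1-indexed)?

Offset 0: leading byte 0xF0 = 11110000 → 4-byte char #1 = F0 92 8C B6.
Offset 4: leading byte 0xF0 = 11110000 → 4-byte char #2 = F0 9F 9A BD.
Offset 8: leading byte 0xE0 = 11100000 → 3-byte char #3 = E0 B8 83.
Offset 11: leading byte 0xE6 = 11100110 → 3-byte char #4 = E6 BC B1.
Offset 14: leading byte 0xEF = 11101111 → 3-byte char #5 = EF 84 84.
Offset 17: leading byte 0x49 = 01001001 → 1-byte char #6 = 49.
Offset 18: leading byte 0xF1 = 11110001 → 4-byte char #7 = F1 AE 99 89.
Offset 22: leading byte 0xE1 = 11100001 → 3-byte char #8 = E1 BA B5.
Offset 25: leading byte 0xD1 = 11010001 → 2-byte char #9 = D1 A2.
Leading byte 0xD1 = 11010001 matches 110xxxxx → 2-byte sequence.
Byte 1: 0xD1 = 11010001, payload 10001 (5 bits).
Byte 2: 0xA2 = 10100010 (10xxxxxx ✓), payload 100010.
Concatenate: 10001100010 = 0x462 (11 bits → U+0462).

U+0462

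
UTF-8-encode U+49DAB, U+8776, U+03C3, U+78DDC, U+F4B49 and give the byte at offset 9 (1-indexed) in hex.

0x83

1-indexed offset 9 is 0-indexed offset 8.
U+49DAB → 4-byte form F1 89 B6 AB at offsets 0–3.
U+8776 → 3-byte form E8 9D B6 at offsets 4–6.
U+03C3 → 2-byte form CF 83 at offsets 7–8.
Offset 8 falls in char 3's range; it's byte 2 of CF 83 = 0x83.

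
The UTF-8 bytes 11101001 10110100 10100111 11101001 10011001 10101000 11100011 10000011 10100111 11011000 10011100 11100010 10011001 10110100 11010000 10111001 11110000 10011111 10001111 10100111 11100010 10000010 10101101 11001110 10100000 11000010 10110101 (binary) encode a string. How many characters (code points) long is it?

10

Byte at offset 0: 0xE9 = 11101001 → 3-byte char (#1). Advance 3.
Byte at offset 3: 0xE9 = 11101001 → 3-byte char (#2). Advance 3.
Byte at offset 6: 0xE3 = 11100011 → 3-byte char (#3). Advance 3.
Byte at offset 9: 0xD8 = 11011000 → 2-byte char (#4). Advance 2.
Byte at offset 11: 0xE2 = 11100010 → 3-byte char (#5). Advance 3.
Byte at offset 14: 0xD0 = 11010000 → 2-byte char (#6). Advance 2.
Byte at offset 16: 0xF0 = 11110000 → 4-byte char (#7). Advance 4.
Byte at offset 20: 0xE2 = 11100010 → 3-byte char (#8). Advance 3.
Byte at offset 23: 0xCE = 11001110 → 2-byte char (#9). Advance 2.
Byte at offset 25: 0xC2 = 11000010 → 2-byte char (#10). Advance 2.
Reached end at offset 27 after 10 code points.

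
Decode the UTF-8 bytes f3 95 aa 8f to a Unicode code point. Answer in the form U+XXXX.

U+D5A8F

Leading byte 0xF3 = 11110011 matches 11110xxx → 4-byte sequence.
Byte 1: 0xF3 = 11110011, payload 011 (3 bits).
Byte 2: 0x95 = 10010101 (10xxxxxx ✓), payload 010101.
Byte 3: 0xAA = 10101010 (10xxxxxx ✓), payload 101010.
Byte 4: 0x8F = 10001111 (10xxxxxx ✓), payload 001111.
Concatenate: 011010101101010001111 = 0xD5A8F (21 bits → U+D5A8F).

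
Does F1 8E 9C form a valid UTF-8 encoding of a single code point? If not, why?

Leading byte 0xF1 = 11110001 → 4-byte form, but only 3 bytes are present.

invalid (sequence truncated)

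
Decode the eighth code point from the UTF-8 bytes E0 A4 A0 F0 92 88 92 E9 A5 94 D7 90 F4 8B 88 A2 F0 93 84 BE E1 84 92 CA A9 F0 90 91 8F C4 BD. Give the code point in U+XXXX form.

U+02A9

Offset 0: leading byte 0xE0 = 11100000 → 3-byte char #1 = E0 A4 A0.
Offset 3: leading byte 0xF0 = 11110000 → 4-byte char #2 = F0 92 88 92.
Offset 7: leading byte 0xE9 = 11101001 → 3-byte char #3 = E9 A5 94.
Offset 10: leading byte 0xD7 = 11010111 → 2-byte char #4 = D7 90.
Offset 12: leading byte 0xF4 = 11110100 → 4-byte char #5 = F4 8B 88 A2.
Offset 16: leading byte 0xF0 = 11110000 → 4-byte char #6 = F0 93 84 BE.
Offset 20: leading byte 0xE1 = 11100001 → 3-byte char #7 = E1 84 92.
Offset 23: leading byte 0xCA = 11001010 → 2-byte char #8 = CA A9.
Leading byte 0xCA = 11001010 matches 110xxxxx → 2-byte sequence.
Byte 1: 0xCA = 11001010, payload 01010 (5 bits).
Byte 2: 0xA9 = 10101001 (10xxxxxx ✓), payload 101001.
Concatenate: 01010101001 = 0x2A9 (11 bits → U+02A9).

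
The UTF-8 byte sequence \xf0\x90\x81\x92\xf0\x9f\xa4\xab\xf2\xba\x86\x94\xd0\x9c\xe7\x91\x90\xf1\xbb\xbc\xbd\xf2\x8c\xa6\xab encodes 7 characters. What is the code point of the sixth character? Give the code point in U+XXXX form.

U+7BF3D

Offset 0: leading byte 0xF0 = 11110000 → 4-byte char #1 = F0 90 81 92.
Offset 4: leading byte 0xF0 = 11110000 → 4-byte char #2 = F0 9F A4 AB.
Offset 8: leading byte 0xF2 = 11110010 → 4-byte char #3 = F2 BA 86 94.
Offset 12: leading byte 0xD0 = 11010000 → 2-byte char #4 = D0 9C.
Offset 14: leading byte 0xE7 = 11100111 → 3-byte char #5 = E7 91 90.
Offset 17: leading byte 0xF1 = 11110001 → 4-byte char #6 = F1 BB BC BD.
Leading byte 0xF1 = 11110001 matches 11110xxx → 4-byte sequence.
Byte 1: 0xF1 = 11110001, payload 001 (3 bits).
Byte 2: 0xBB = 10111011 (10xxxxxx ✓), payload 111011.
Byte 3: 0xBC = 10111100 (10xxxxxx ✓), payload 111100.
Byte 4: 0xBD = 10111101 (10xxxxxx ✓), payload 111101.
Concatenate: 001111011111100111101 = 0x7BF3D (21 bits → U+7BF3D).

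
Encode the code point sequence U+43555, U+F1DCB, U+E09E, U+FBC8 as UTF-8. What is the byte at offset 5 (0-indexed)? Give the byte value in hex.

0xB1

U+43555 → 4-byte form F1 83 95 95 at offsets 0–3.
U+F1DCB → 4-byte form F3 B1 B7 8B at offsets 4–7.
Offset 5 falls in char 2's range; it's byte 2 of F3 B1 B7 8B = 0xB1.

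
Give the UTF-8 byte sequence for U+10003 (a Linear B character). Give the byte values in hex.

F0 90 80 83

U+10003 = 0x10003 = 65539 decimal. In range U+10000–U+10FFFF → 4-byte form: 11110xxx 10xxxxxx 10xxxxxx 10xxxxxx.
Binary (21 bits): 000010000000000000011.
Split 3+6+6+6: 000 | 010000 | 000000 | 000011.
Byte 1: 11110000 = 0xF0.
Byte 2: 10010000 = 0x90.
Byte 3: 10000000 = 0x80.
Byte 4: 10000011 = 0x83.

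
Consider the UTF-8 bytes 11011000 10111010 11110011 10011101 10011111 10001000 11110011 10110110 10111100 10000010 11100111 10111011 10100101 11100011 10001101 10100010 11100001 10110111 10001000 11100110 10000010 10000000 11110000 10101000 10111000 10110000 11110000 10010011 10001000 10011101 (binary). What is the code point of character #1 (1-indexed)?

U+063A

Offset 0: leading byte 0xD8 = 11011000 → 2-byte char #1 = D8 BA.
Leading byte 0xD8 = 11011000 matches 110xxxxx → 2-byte sequence.
Byte 1: 0xD8 = 11011000, payload 11000 (5 bits).
Byte 2: 0xBA = 10111010 (10xxxxxx ✓), payload 111010.
Concatenate: 11000111010 = 0x63A (11 bits → U+063A).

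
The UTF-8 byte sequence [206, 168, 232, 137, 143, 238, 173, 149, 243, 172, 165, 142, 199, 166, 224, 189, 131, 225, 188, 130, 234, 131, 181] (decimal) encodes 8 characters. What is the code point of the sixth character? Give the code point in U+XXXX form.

Offset 0: leading byte 0xCE = 11001110 → 2-byte char #1 = CE A8.
Offset 2: leading byte 0xE8 = 11101000 → 3-byte char #2 = E8 89 8F.
Offset 5: leading byte 0xEE = 11101110 → 3-byte char #3 = EE AD 95.
Offset 8: leading byte 0xF3 = 11110011 → 4-byte char #4 = F3 AC A5 8E.
Offset 12: leading byte 0xC7 = 11000111 → 2-byte char #5 = C7 A6.
Offset 14: leading byte 0xE0 = 11100000 → 3-byte char #6 = E0 BD 83.
Leading byte 0xE0 = 11100000 matches 1110xxxx → 3-byte sequence.
Byte 1: 0xE0 = 11100000, payload 0000 (4 bits).
Byte 2: 0xBD = 10111101 (10xxxxxx ✓), payload 111101.
Byte 3: 0x83 = 10000011 (10xxxxxx ✓), payload 000011.
Concatenate: 0000111101000011 = 0xF43 (16 bits → U+0F43).

U+0F43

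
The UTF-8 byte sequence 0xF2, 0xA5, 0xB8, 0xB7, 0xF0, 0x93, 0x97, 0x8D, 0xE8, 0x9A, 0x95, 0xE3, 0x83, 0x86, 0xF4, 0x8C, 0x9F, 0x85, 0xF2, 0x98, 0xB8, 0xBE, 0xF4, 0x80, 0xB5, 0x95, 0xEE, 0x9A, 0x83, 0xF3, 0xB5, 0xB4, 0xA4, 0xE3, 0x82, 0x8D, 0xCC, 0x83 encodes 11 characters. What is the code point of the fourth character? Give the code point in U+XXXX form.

U+30C6

Offset 0: leading byte 0xF2 = 11110010 → 4-byte char #1 = F2 A5 B8 B7.
Offset 4: leading byte 0xF0 = 11110000 → 4-byte char #2 = F0 93 97 8D.
Offset 8: leading byte 0xE8 = 11101000 → 3-byte char #3 = E8 9A 95.
Offset 11: leading byte 0xE3 = 11100011 → 3-byte char #4 = E3 83 86.
Leading byte 0xE3 = 11100011 matches 1110xxxx → 3-byte sequence.
Byte 1: 0xE3 = 11100011, payload 0011 (4 bits).
Byte 2: 0x83 = 10000011 (10xxxxxx ✓), payload 000011.
Byte 3: 0x86 = 10000110 (10xxxxxx ✓), payload 000110.
Concatenate: 0011000011000110 = 0x30C6 (16 bits → U+30C6).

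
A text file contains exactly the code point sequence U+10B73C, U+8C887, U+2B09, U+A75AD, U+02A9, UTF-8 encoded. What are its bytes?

F4 8B 9C BC F2 8C A2 87 E2 AC 89 F2 A7 96 AD CA A9

U+10B73C: 4-byte form → F4 8B 9C BC.
U+8C887: 4-byte form → F2 8C A2 87.
U+2B09: 3-byte form → E2 AC 89.
U+A75AD: 4-byte form → F2 A7 96 AD.
U+02A9: 2-byte form → CA A9.
Concatenated (17 bytes): F4 8B 9C BC F2 8C A2 87 E2 AC 89 F2 A7 96 AD CA A9.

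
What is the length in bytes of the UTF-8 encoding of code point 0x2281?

U+2281 = 0x2281. UTF-8 uses 1 byte below 0x80, 2 below 0x800, 3 below 0x10000, 4 up to 0x10FFFF. 0x2281 is in U+0800–U+FFFF → 3 bytes.

3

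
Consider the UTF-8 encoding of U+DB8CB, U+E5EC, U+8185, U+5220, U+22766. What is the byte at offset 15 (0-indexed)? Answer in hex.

U+DB8CB → 4-byte form F3 9B A3 8B at offsets 0–3.
U+E5EC → 3-byte form EE 97 AC at offsets 4–6.
U+8185 → 3-byte form E8 86 85 at offsets 7–9.
U+5220 → 3-byte form E5 88 A0 at offsets 10–12.
U+22766 → 4-byte form F0 A2 9D A6 at offsets 13–16.
Offset 15 falls in char 5's range; it's byte 3 of F0 A2 9D A6 = 0x9D.

0x9D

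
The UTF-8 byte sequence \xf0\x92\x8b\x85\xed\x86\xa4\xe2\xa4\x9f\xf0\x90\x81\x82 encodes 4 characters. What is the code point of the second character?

Offset 0: leading byte 0xF0 = 11110000 → 4-byte char #1 = F0 92 8B 85.
Offset 4: leading byte 0xED = 11101101 → 3-byte char #2 = ED 86 A4.
Leading byte 0xED = 11101101 matches 1110xxxx → 3-byte sequence.
Byte 1: 0xED = 11101101, payload 1101 (4 bits).
Byte 2: 0x86 = 10000110 (10xxxxxx ✓), payload 000110.
Byte 3: 0xA4 = 10100100 (10xxxxxx ✓), payload 100100.
Concatenate: 1101000110100100 = 0xD1A4 (16 bits → U+D1A4).

U+D1A4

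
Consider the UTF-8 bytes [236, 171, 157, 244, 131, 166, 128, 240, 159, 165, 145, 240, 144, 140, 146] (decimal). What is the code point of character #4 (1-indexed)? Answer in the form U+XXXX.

U+10312

Offset 0: leading byte 0xEC = 11101100 → 3-byte char #1 = EC AB 9D.
Offset 3: leading byte 0xF4 = 11110100 → 4-byte char #2 = F4 83 A6 80.
Offset 7: leading byte 0xF0 = 11110000 → 4-byte char #3 = F0 9F A5 91.
Offset 11: leading byte 0xF0 = 11110000 → 4-byte char #4 = F0 90 8C 92.
Leading byte 0xF0 = 11110000 matches 11110xxx → 4-byte sequence.
Byte 1: 0xF0 = 11110000, payload 000 (3 bits).
Byte 2: 0x90 = 10010000 (10xxxxxx ✓), payload 010000.
Byte 3: 0x8C = 10001100 (10xxxxxx ✓), payload 001100.
Byte 4: 0x92 = 10010010 (10xxxxxx ✓), payload 010010.
Concatenate: 000010000001100010010 = 0x10312 (21 bits → U+10312).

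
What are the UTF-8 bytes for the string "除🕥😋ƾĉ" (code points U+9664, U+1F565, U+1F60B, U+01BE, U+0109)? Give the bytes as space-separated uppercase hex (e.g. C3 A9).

U+9664: 3-byte form → E9 99 A4.
U+1F565: 4-byte form → F0 9F 95 A5.
U+1F60B: 4-byte form → F0 9F 98 8B.
U+01BE: 2-byte form → C6 BE.
U+0109: 2-byte form → C4 89.
Concatenated (15 bytes): E9 99 A4 F0 9F 95 A5 F0 9F 98 8B C6 BE C4 89.

E9 99 A4 F0 9F 95 A5 F0 9F 98 8B C6 BE C4 89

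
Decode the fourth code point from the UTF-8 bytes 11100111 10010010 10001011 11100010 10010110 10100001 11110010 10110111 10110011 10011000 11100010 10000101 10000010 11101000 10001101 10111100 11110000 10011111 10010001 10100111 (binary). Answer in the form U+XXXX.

U+2142

Offset 0: leading byte 0xE7 = 11100111 → 3-byte char #1 = E7 92 8B.
Offset 3: leading byte 0xE2 = 11100010 → 3-byte char #2 = E2 96 A1.
Offset 6: leading byte 0xF2 = 11110010 → 4-byte char #3 = F2 B7 B3 98.
Offset 10: leading byte 0xE2 = 11100010 → 3-byte char #4 = E2 85 82.
Leading byte 0xE2 = 11100010 matches 1110xxxx → 3-byte sequence.
Byte 1: 0xE2 = 11100010, payload 0010 (4 bits).
Byte 2: 0x85 = 10000101 (10xxxxxx ✓), payload 000101.
Byte 3: 0x82 = 10000010 (10xxxxxx ✓), payload 000010.
Concatenate: 0010000101000010 = 0x2142 (16 bits → U+2142).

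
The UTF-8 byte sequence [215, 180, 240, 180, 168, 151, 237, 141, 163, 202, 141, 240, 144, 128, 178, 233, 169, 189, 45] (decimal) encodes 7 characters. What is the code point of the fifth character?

U+10032

Offset 0: leading byte 0xD7 = 11010111 → 2-byte char #1 = D7 B4.
Offset 2: leading byte 0xF0 = 11110000 → 4-byte char #2 = F0 B4 A8 97.
Offset 6: leading byte 0xED = 11101101 → 3-byte char #3 = ED 8D A3.
Offset 9: leading byte 0xCA = 11001010 → 2-byte char #4 = CA 8D.
Offset 11: leading byte 0xF0 = 11110000 → 4-byte char #5 = F0 90 80 B2.
Leading byte 0xF0 = 11110000 matches 11110xxx → 4-byte sequence.
Byte 1: 0xF0 = 11110000, payload 000 (3 bits).
Byte 2: 0x90 = 10010000 (10xxxxxx ✓), payload 010000.
Byte 3: 0x80 = 10000000 (10xxxxxx ✓), payload 000000.
Byte 4: 0xB2 = 10110010 (10xxxxxx ✓), payload 110010.
Concatenate: 000010000000000110010 = 0x10032 (21 bits → U+10032).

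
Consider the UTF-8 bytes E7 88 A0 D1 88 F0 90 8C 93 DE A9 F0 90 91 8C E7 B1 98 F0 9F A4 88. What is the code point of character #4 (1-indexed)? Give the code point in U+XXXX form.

U+07A9

Offset 0: leading byte 0xE7 = 11100111 → 3-byte char #1 = E7 88 A0.
Offset 3: leading byte 0xD1 = 11010001 → 2-byte char #2 = D1 88.
Offset 5: leading byte 0xF0 = 11110000 → 4-byte char #3 = F0 90 8C 93.
Offset 9: leading byte 0xDE = 11011110 → 2-byte char #4 = DE A9.
Leading byte 0xDE = 11011110 matches 110xxxxx → 2-byte sequence.
Byte 1: 0xDE = 11011110, payload 11110 (5 bits).
Byte 2: 0xA9 = 10101001 (10xxxxxx ✓), payload 101001.
Concatenate: 11110101001 = 0x7A9 (11 bits → U+07A9).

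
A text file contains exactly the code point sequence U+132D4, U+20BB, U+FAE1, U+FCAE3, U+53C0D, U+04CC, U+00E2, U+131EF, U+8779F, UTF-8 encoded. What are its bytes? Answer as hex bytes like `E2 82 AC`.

U+132D4: 4-byte form → F0 93 8B 94.
U+20BB: 3-byte form → E2 82 BB.
U+FAE1: 3-byte form → EF AB A1.
U+FCAE3: 4-byte form → F3 BC AB A3.
U+53C0D: 4-byte form → F1 93 B0 8D.
U+04CC: 2-byte form → D3 8C.
U+00E2: 2-byte form → C3 A2.
U+131EF: 4-byte form → F0 93 87 AF.
U+8779F: 4-byte form → F2 87 9E 9F.
Concatenated (30 bytes): F0 93 8B 94 E2 82 BB EF AB A1 F3 BC AB A3 F1 93 B0 8D D3 8C C3 A2 F0 93 87 AF F2 87 9E 9F.

F0 93 8B 94 E2 82 BB EF AB A1 F3 BC AB A3 F1 93 B0 8D D3 8C C3 A2 F0 93 87 AF F2 87 9E 9F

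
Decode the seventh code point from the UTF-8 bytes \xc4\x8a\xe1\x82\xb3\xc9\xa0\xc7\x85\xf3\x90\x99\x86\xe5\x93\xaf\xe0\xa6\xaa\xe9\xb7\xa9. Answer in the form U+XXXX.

Offset 0: leading byte 0xC4 = 11000100 → 2-byte char #1 = C4 8A.
Offset 2: leading byte 0xE1 = 11100001 → 3-byte char #2 = E1 82 B3.
Offset 5: leading byte 0xC9 = 11001001 → 2-byte char #3 = C9 A0.
Offset 7: leading byte 0xC7 = 11000111 → 2-byte char #4 = C7 85.
Offset 9: leading byte 0xF3 = 11110011 → 4-byte char #5 = F3 90 99 86.
Offset 13: leading byte 0xE5 = 11100101 → 3-byte char #6 = E5 93 AF.
Offset 16: leading byte 0xE0 = 11100000 → 3-byte char #7 = E0 A6 AA.
Leading byte 0xE0 = 11100000 matches 1110xxxx → 3-byte sequence.
Byte 1: 0xE0 = 11100000, payload 0000 (4 bits).
Byte 2: 0xA6 = 10100110 (10xxxxxx ✓), payload 100110.
Byte 3: 0xAA = 10101010 (10xxxxxx ✓), payload 101010.
Concatenate: 0000100110101010 = 0x9AA (16 bits → U+09AA).

U+09AA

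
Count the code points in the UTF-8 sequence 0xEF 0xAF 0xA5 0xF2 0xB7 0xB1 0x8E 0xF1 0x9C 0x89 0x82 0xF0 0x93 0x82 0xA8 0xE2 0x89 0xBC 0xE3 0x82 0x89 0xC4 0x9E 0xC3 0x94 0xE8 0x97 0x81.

Byte at offset 0: 0xEF = 11101111 → 3-byte char (#1). Advance 3.
Byte at offset 3: 0xF2 = 11110010 → 4-byte char (#2). Advance 4.
Byte at offset 7: 0xF1 = 11110001 → 4-byte char (#3). Advance 4.
Byte at offset 11: 0xF0 = 11110000 → 4-byte char (#4). Advance 4.
Byte at offset 15: 0xE2 = 11100010 → 3-byte char (#5). Advance 3.
Byte at offset 18: 0xE3 = 11100011 → 3-byte char (#6). Advance 3.
Byte at offset 21: 0xC4 = 11000100 → 2-byte char (#7). Advance 2.
Byte at offset 23: 0xC3 = 11000011 → 2-byte char (#8). Advance 2.
Byte at offset 25: 0xE8 = 11101000 → 3-byte char (#9). Advance 3.
Reached end at offset 28 after 9 code points.

9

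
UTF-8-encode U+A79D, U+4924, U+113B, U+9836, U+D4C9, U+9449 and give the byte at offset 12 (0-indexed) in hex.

0xED

U+A79D → 3-byte form EA 9E 9D at offsets 0–2.
U+4924 → 3-byte form E4 A4 A4 at offsets 3–5.
U+113B → 3-byte form E1 84 BB at offsets 6–8.
U+9836 → 3-byte form E9 A0 B6 at offsets 9–11.
U+D4C9 → 3-byte form ED 93 89 at offsets 12–14.
Offset 12 falls in char 5's range; it's byte 1 of ED 93 89 = 0xED.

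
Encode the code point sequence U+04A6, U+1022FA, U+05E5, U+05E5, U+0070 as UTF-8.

D2 A6 F4 82 8B BA D7 A5 D7 A5 70

U+04A6: 2-byte form → D2 A6.
U+1022FA: 4-byte form → F4 82 8B BA.
U+05E5: 2-byte form → D7 A5.
U+05E5: 2-byte form → D7 A5.
U+0070: 1-byte form → 70.
Concatenated (11 bytes): D2 A6 F4 82 8B BA D7 A5 D7 A5 70.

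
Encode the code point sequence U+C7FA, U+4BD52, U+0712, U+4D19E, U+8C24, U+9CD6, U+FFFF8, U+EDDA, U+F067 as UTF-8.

U+C7FA: 3-byte form → EC 9F BA.
U+4BD52: 4-byte form → F1 8B B5 92.
U+0712: 2-byte form → DC 92.
U+4D19E: 4-byte form → F1 8D 86 9E.
U+8C24: 3-byte form → E8 B0 A4.
U+9CD6: 3-byte form → E9 B3 96.
U+FFFF8: 4-byte form → F3 BF BF B8.
U+EDDA: 3-byte form → EE B7 9A.
U+F067: 3-byte form → EF 81 A7.
Concatenated (29 bytes): EC 9F BA F1 8B B5 92 DC 92 F1 8D 86 9E E8 B0 A4 E9 B3 96 F3 BF BF B8 EE B7 9A EF 81 A7.

EC 9F BA F1 8B B5 92 DC 92 F1 8D 86 9E E8 B0 A4 E9 B3 96 F3 BF BF B8 EE B7 9A EF 81 A7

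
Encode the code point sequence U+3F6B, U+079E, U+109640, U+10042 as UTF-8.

U+3F6B: 3-byte form → E3 BD AB.
U+079E: 2-byte form → DE 9E.
U+109640: 4-byte form → F4 89 99 80.
U+10042: 4-byte form → F0 90 81 82.
Concatenated (13 bytes): E3 BD AB DE 9E F4 89 99 80 F0 90 81 82.

E3 BD AB DE 9E F4 89 99 80 F0 90 81 82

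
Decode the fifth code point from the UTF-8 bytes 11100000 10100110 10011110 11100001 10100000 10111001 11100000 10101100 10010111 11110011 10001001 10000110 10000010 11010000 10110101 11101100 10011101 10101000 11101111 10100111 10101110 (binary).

U+0435

Offset 0: leading byte 0xE0 = 11100000 → 3-byte char #1 = E0 A6 9E.
Offset 3: leading byte 0xE1 = 11100001 → 3-byte char #2 = E1 A0 B9.
Offset 6: leading byte 0xE0 = 11100000 → 3-byte char #3 = E0 AC 97.
Offset 9: leading byte 0xF3 = 11110011 → 4-byte char #4 = F3 89 86 82.
Offset 13: leading byte 0xD0 = 11010000 → 2-byte char #5 = D0 B5.
Leading byte 0xD0 = 11010000 matches 110xxxxx → 2-byte sequence.
Byte 1: 0xD0 = 11010000, payload 10000 (5 bits).
Byte 2: 0xB5 = 10110101 (10xxxxxx ✓), payload 110101.
Concatenate: 10000110101 = 0x435 (11 bits → U+0435).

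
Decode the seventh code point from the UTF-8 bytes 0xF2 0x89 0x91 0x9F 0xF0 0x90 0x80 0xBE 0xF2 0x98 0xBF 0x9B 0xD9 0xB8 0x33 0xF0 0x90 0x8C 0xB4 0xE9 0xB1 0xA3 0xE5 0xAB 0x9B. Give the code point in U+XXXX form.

Offset 0: leading byte 0xF2 = 11110010 → 4-byte char #1 = F2 89 91 9F.
Offset 4: leading byte 0xF0 = 11110000 → 4-byte char #2 = F0 90 80 BE.
Offset 8: leading byte 0xF2 = 11110010 → 4-byte char #3 = F2 98 BF 9B.
Offset 12: leading byte 0xD9 = 11011001 → 2-byte char #4 = D9 B8.
Offset 14: leading byte 0x33 = 00110011 → 1-byte char #5 = 33.
Offset 15: leading byte 0xF0 = 11110000 → 4-byte char #6 = F0 90 8C B4.
Offset 19: leading byte 0xE9 = 11101001 → 3-byte char #7 = E9 B1 A3.
Leading byte 0xE9 = 11101001 matches 1110xxxx → 3-byte sequence.
Byte 1: 0xE9 = 11101001, payload 1001 (4 bits).
Byte 2: 0xB1 = 10110001 (10xxxxxx ✓), payload 110001.
Byte 3: 0xA3 = 10100011 (10xxxxxx ✓), payload 100011.
Concatenate: 1001110001100011 = 0x9C63 (16 bits → U+9C63).

U+9C63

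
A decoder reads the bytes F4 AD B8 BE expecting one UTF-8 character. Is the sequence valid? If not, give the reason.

invalid (encodes a value above U+10FFFF)

Leading byte 0xF4 = 11110100 → 4-byte form.
Payload = 0x12DE3E, which exceeds U+10FFFF, the maximum Unicode code point. (Leading bytes F5–FF, or F4 followed by ≥ 0x90, are invalid.)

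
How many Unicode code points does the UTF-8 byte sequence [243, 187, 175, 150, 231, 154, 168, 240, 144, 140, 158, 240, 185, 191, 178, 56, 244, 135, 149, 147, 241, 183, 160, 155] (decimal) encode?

7

Byte at offset 0: 0xF3 = 11110011 → 4-byte char (#1). Advance 4.
Byte at offset 4: 0xE7 = 11100111 → 3-byte char (#2). Advance 3.
Byte at offset 7: 0xF0 = 11110000 → 4-byte char (#3). Advance 4.
Byte at offset 11: 0xF0 = 11110000 → 4-byte char (#4). Advance 4.
Byte at offset 15: 0x38 = 00111000 → 1-byte char (#5). Advance 1.
Byte at offset 16: 0xF4 = 11110100 → 4-byte char (#6). Advance 4.
Byte at offset 20: 0xF1 = 11110001 → 4-byte char (#7). Advance 4.
Reached end at offset 24 after 7 code points.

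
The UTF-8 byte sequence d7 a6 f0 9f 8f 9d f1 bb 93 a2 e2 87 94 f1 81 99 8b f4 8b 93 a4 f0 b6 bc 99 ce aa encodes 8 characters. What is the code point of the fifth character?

Offset 0: leading byte 0xD7 = 11010111 → 2-byte char #1 = D7 A6.
Offset 2: leading byte 0xF0 = 11110000 → 4-byte char #2 = F0 9F 8F 9D.
Offset 6: leading byte 0xF1 = 11110001 → 4-byte char #3 = F1 BB 93 A2.
Offset 10: leading byte 0xE2 = 11100010 → 3-byte char #4 = E2 87 94.
Offset 13: leading byte 0xF1 = 11110001 → 4-byte char #5 = F1 81 99 8B.
Leading byte 0xF1 = 11110001 matches 11110xxx → 4-byte sequence.
Byte 1: 0xF1 = 11110001, payload 001 (3 bits).
Byte 2: 0x81 = 10000001 (10xxxxxx ✓), payload 000001.
Byte 3: 0x99 = 10011001 (10xxxxxx ✓), payload 011001.
Byte 4: 0x8B = 10001011 (10xxxxxx ✓), payload 001011.
Concatenate: 001000001011001001011 = 0x4164B (21 bits → U+4164B).

U+4164B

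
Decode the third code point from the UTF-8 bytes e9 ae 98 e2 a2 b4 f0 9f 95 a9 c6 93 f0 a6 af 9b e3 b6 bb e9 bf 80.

Offset 0: leading byte 0xE9 = 11101001 → 3-byte char #1 = E9 AE 98.
Offset 3: leading byte 0xE2 = 11100010 → 3-byte char #2 = E2 A2 B4.
Offset 6: leading byte 0xF0 = 11110000 → 4-byte char #3 = F0 9F 95 A9.
Leading byte 0xF0 = 11110000 matches 11110xxx → 4-byte sequence.
Byte 1: 0xF0 = 11110000, payload 000 (3 bits).
Byte 2: 0x9F = 10011111 (10xxxxxx ✓), payload 011111.
Byte 3: 0x95 = 10010101 (10xxxxxx ✓), payload 010101.
Byte 4: 0xA9 = 10101001 (10xxxxxx ✓), payload 101001.
Concatenate: 000011111010101101001 = 0x1F569 (21 bits → U+1F569).

U+1F569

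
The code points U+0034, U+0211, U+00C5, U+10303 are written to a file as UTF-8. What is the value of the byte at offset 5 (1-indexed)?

1-indexed offset 5 is 0-indexed offset 4.
U+0034 → 1-byte form 34 at offsets 0–0.
U+0211 → 2-byte form C8 91 at offsets 1–2.
U+00C5 → 2-byte form C3 85 at offsets 3–4.
Offset 4 falls in char 3's range; it's byte 2 of C3 85 = 0x85.

0x85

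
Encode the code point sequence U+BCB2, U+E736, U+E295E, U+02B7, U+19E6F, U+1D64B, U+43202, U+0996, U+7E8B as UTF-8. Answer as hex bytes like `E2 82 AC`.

EB B2 B2 EE 9C B6 F3 A2 A5 9E CA B7 F0 99 B9 AF F0 9D 99 8B F1 83 88 82 E0 A6 96 E7 BA 8B

U+BCB2: 3-byte form → EB B2 B2.
U+E736: 3-byte form → EE 9C B6.
U+E295E: 4-byte form → F3 A2 A5 9E.
U+02B7: 2-byte form → CA B7.
U+19E6F: 4-byte form → F0 99 B9 AF.
U+1D64B: 4-byte form → F0 9D 99 8B.
U+43202: 4-byte form → F1 83 88 82.
U+0996: 3-byte form → E0 A6 96.
U+7E8B: 3-byte form → E7 BA 8B.
Concatenated (30 bytes): EB B2 B2 EE 9C B6 F3 A2 A5 9E CA B7 F0 99 B9 AF F0 9D 99 8B F1 83 88 82 E0 A6 96 E7 BA 8B.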